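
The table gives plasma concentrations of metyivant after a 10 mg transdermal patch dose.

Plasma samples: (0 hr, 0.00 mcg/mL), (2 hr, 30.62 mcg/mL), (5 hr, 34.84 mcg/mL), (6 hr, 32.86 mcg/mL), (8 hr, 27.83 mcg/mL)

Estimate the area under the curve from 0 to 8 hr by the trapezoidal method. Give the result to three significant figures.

Trapezoidal AUC_0→8:
  [0→2]: (0.00+30.62)/2 × 2 = 30.62
  [2→5]: (30.62+34.84)/2 × 3 = 98.19
  [5→6]: (34.84+32.86)/2 × 1 = 33.85
  [6→8]: (32.86+27.83)/2 × 2 = 60.69
  Sum = 223.35 mcg/mL·hr

AUC = 223 mcg/mL·hr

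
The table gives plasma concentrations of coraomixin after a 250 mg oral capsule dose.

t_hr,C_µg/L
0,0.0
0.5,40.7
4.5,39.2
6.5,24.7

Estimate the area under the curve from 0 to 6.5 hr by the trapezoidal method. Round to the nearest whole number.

AUC = 234 µg/L·hr

Trapezoidal AUC_0→6.5:
  [0→0.5]: (0.0+40.7)/2 × 0.5 = 10.175
  [0.5→4.5]: (40.7+39.2)/2 × 4 = 159.8
  [4.5→6.5]: (39.2+24.7)/2 × 2 = 63.9
  Sum = 233.875 µg/L·hr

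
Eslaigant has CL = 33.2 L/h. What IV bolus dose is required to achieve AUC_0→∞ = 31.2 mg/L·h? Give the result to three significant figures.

Dose = 1040 mg

Dose_iv = CL × AUC_0→∞
     = 33.2 × 31.2 = 1035.84 mg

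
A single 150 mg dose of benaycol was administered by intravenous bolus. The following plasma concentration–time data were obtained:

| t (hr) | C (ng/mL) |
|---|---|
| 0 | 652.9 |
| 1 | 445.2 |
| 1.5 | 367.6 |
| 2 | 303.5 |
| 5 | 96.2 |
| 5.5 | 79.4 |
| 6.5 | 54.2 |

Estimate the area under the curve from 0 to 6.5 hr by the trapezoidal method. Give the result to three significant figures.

Trapezoidal AUC_0→6.5:
  [0→1]: (652.9+445.2)/2 × 1 = 549.05
  [1→1.5]: (445.2+367.6)/2 × 0.5 = 203.2
  [1.5→2]: (367.6+303.5)/2 × 0.5 = 167.775
  [2→5]: (303.5+96.2)/2 × 3 = 599.55
  [5→5.5]: (96.2+79.4)/2 × 0.5 = 43.9
  [5.5→6.5]: (79.4+54.2)/2 × 1 = 66.8
  Sum = 1630.275 ng/mL·hr

AUC = 1630 ng/mL·hr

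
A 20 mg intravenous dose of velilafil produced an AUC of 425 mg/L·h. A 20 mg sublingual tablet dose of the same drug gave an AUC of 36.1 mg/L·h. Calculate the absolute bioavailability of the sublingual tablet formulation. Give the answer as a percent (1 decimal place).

F = (AUC_ev / D_ev) / (AUC_iv / D_iv)
  = (36.1/20) / (425/20)
  = 1.805 / 21.25 = 0.0849
  = 8.49%

F = 8.5%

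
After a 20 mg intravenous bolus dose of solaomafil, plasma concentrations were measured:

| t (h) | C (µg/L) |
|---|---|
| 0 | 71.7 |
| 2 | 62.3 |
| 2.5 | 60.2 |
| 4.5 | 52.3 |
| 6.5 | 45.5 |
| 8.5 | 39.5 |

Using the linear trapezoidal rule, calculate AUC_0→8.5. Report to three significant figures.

AUC = 460 µg/L·h

Trapezoidal AUC_0→8.5:
  [0→2]: (71.7+62.3)/2 × 2 = 134.0
  [2→2.5]: (62.3+60.2)/2 × 0.5 = 30.625
  [2.5→4.5]: (60.2+52.3)/2 × 2 = 112.5
  [4.5→6.5]: (52.3+45.5)/2 × 2 = 97.8
  [6.5→8.5]: (45.5+39.5)/2 × 2 = 85.0
  Sum = 459.925 µg/L·h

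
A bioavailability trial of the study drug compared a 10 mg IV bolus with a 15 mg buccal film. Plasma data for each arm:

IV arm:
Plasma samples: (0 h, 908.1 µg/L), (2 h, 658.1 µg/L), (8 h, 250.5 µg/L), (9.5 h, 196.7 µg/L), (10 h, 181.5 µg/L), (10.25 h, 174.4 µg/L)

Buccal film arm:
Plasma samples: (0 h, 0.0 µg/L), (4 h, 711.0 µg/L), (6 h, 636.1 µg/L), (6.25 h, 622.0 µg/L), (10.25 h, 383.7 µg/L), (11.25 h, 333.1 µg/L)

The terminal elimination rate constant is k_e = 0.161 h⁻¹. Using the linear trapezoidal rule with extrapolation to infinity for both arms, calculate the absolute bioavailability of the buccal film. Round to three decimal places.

Trapezoidal AUC_0→10.25 (IV):
  [0→2]: (908.1+658.1)/2 × 2 = 1566.2
  [2→8]: (658.1+250.5)/2 × 6 = 2725.8
  [8→9.5]: (250.5+196.7)/2 × 1.5 = 335.4
  [9.5→10]: (196.7+181.5)/2 × 0.5 = 94.55
  [10→10.25]: (181.5+174.4)/2 × 0.25 = 44.4875
  Sum = 4766.4375 µg/L·h
IV tail: 174.4/0.161 = 1083.230; AUC_iv,0→∞ = 4766.4375 + 1083.230 = 5849.6675 µg/L·h
Trapezoidal AUC_0→11.25 (buccal film):
  [0→4]: (0.0+711.0)/2 × 4 = 1422.0
  [4→6]: (711.0+636.1)/2 × 2 = 1347.1
  [6→6.25]: (636.1+622.0)/2 × 0.25 = 157.2625
  [6.25→10.25]: (622.0+383.7)/2 × 4 = 2011.4
  [10.25→11.25]: (383.7+333.1)/2 × 1 = 358.4
  Sum = 5296.1625 µg/L·h
buccal film tail: 333.1/0.161 = 2068.944; AUC_ev,0→∞ = 5296.1625 + 2068.944 = 7365.1065 µg/L·h
F = (AUC_ev/D_ev)/(AUC_iv/D_iv) = (7365.1065/15)/(5849.6675/10) = 491.0071/584.96675 = 0.8394

F = 0.839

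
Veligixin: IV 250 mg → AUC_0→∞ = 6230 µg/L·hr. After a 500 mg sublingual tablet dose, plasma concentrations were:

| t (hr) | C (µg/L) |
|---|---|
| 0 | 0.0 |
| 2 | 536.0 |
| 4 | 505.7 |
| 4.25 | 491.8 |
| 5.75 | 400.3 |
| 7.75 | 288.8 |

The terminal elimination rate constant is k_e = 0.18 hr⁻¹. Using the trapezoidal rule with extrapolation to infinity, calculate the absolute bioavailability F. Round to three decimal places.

Trapezoidal AUC_0→7.75 (sublingual tablet):
  [0→2]: (0.0+536.0)/2 × 2 = 536.0
  [2→4]: (536.0+505.7)/2 × 2 = 1041.7
  [4→4.25]: (505.7+491.8)/2 × 0.25 = 124.6875
  [4.25→5.75]: (491.8+400.3)/2 × 1.5 = 669.075
  [5.75→7.75]: (400.3+288.8)/2 × 2 = 689.1
  Sum = 3060.5625 µg/L·hr
Tail: C_last/k_e = 288.8/0.18 = 1604.444
AUC_0→∞ (sublingual tablet) = 3060.5625 + 1604.444 = 4665.0065 µg/L·hr
F = (AUC_ev/D_ev)/(AUC_iv/D_iv) = (4665.0065/500)/(6230/250) = 9.330013/24.92 = 0.3744

F = 0.374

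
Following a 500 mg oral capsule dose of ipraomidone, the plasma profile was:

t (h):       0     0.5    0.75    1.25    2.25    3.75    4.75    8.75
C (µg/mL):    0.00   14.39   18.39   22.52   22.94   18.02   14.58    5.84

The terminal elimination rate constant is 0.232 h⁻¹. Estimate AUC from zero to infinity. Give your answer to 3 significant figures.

AUC = 154 µg/mL·h

Trapezoidal AUC_0→8.75:
  [0→0.5]: (0.00+14.39)/2 × 0.5 = 3.5975
  [0.5→0.75]: (14.39+18.39)/2 × 0.25 = 4.0975
  [0.75→1.25]: (18.39+22.52)/2 × 0.5 = 10.2275
  [1.25→2.25]: (22.52+22.94)/2 × 1 = 22.73
  [2.25→3.75]: (22.94+18.02)/2 × 1.5 = 30.72
  [3.75→4.75]: (18.02+14.58)/2 × 1 = 16.3
  [4.75→8.75]: (14.58+5.84)/2 × 4 = 40.84
  Sum = 128.5125 µg/mL·h
Extrapolated tail: C_last / k_e = 5.84 / 0.232 = 25.172
AUC_0→∞ = 128.5125 + 25.172 = 153.6845 µg/mL·h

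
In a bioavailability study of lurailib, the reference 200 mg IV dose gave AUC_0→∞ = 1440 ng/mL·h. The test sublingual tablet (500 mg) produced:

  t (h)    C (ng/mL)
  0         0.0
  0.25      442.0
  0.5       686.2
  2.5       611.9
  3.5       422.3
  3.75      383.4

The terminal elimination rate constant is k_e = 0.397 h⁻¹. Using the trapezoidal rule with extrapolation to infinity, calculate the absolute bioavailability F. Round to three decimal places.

F = 0.855

Trapezoidal AUC_0→3.75 (sublingual tablet):
  [0→0.25]: (0.0+442.0)/2 × 0.25 = 55.25
  [0.25→0.5]: (442.0+686.2)/2 × 0.25 = 141.025
  [0.5→2.5]: (686.2+611.9)/2 × 2 = 1298.1
  [2.5→3.5]: (611.9+422.3)/2 × 1 = 517.1
  [3.5→3.75]: (422.3+383.4)/2 × 0.25 = 100.7125
  Sum = 2112.1875 ng/mL·h
Tail: C_last/k_e = 383.4/0.397 = 965.743
AUC_0→∞ (sublingual tablet) = 2112.1875 + 965.743 = 3077.9305 ng/mL·h
F = (AUC_ev/D_ev)/(AUC_iv/D_iv) = (3077.9305/500)/(1440/200) = 6.155861/7.2 = 0.8550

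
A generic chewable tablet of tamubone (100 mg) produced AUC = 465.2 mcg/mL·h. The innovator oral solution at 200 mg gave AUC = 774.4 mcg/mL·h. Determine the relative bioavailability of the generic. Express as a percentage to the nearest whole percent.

F_rel = 120%

F_rel = (AUC_test/D_test) / (AUC_ref/D_ref)
      = (465.2/100) / (774.4/200)
      = 4.652 / 3.872 = 1.2014 = 120.14%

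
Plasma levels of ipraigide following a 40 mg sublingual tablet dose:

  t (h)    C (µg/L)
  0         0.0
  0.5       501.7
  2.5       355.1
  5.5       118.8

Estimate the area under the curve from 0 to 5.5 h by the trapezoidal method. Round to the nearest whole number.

Trapezoidal AUC_0→5.5:
  [0→0.5]: (0.0+501.7)/2 × 0.5 = 125.425
  [0.5→2.5]: (501.7+355.1)/2 × 2 = 856.8
  [2.5→5.5]: (355.1+118.8)/2 × 3 = 710.85
  Sum = 1693.075 µg/L·h

AUC = 1693 µg/L·h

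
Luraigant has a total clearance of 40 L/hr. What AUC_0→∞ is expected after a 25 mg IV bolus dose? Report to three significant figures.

AUC = 0.625 mg/L·hr

AUC_0→∞ = Dose_iv / CL
        = 25 / 40 = 0.625 mg/L·hr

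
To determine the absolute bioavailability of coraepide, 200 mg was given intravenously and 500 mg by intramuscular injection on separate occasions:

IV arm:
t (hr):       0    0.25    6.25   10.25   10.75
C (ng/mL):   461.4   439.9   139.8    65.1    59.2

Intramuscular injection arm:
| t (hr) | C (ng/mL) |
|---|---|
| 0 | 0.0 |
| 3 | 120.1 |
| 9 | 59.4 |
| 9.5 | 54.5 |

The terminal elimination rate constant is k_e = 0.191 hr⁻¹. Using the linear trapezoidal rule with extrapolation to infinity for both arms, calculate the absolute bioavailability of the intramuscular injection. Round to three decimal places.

F = 0.159

Trapezoidal AUC_0→10.75 (IV):
  [0→0.25]: (461.4+439.9)/2 × 0.25 = 112.6625
  [0.25→6.25]: (439.9+139.8)/2 × 6 = 1739.1
  [6.25→10.25]: (139.8+65.1)/2 × 4 = 409.8
  [10.25→10.75]: (65.1+59.2)/2 × 0.5 = 31.075
  Sum = 2292.6375 ng/mL·hr
IV tail: 59.2/0.191 = 309.948; AUC_iv,0→∞ = 2292.6375 + 309.948 = 2602.5855 ng/mL·hr
Trapezoidal AUC_0→9.5 (intramuscular injection):
  [0→3]: (0.0+120.1)/2 × 3 = 180.15
  [3→9]: (120.1+59.4)/2 × 6 = 538.5
  [9→9.5]: (59.4+54.5)/2 × 0.5 = 28.475
  Sum = 747.125 ng/mL·hr
intramuscular injection tail: 54.5/0.191 = 285.340; AUC_ev,0→∞ = 747.125 + 285.340 = 1032.465 ng/mL·hr
F = (AUC_ev/D_ev)/(AUC_iv/D_iv) = (1032.465/500)/(2602.5855/200) = 2.06493/13.0129 = 0.1587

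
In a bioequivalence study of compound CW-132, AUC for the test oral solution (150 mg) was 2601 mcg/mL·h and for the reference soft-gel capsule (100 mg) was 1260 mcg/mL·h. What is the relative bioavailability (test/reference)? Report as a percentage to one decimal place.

F_rel = (AUC_test/D_test) / (AUC_ref/D_ref)
      = (2601/150) / (1260/100)
      = 17.34 / 12.6 = 1.3762 = 137.62%

F_rel = 137.6%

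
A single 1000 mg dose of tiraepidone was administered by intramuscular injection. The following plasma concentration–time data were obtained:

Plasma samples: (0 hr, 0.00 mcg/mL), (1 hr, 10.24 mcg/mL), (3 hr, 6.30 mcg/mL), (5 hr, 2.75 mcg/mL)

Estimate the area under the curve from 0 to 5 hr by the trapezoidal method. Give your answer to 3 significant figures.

Trapezoidal AUC_0→5:
  [0→1]: (0.00+10.24)/2 × 1 = 5.12
  [1→3]: (10.24+6.30)/2 × 2 = 16.54
  [3→5]: (6.30+2.75)/2 × 2 = 9.05
  Sum = 30.71 mcg/mL·hr

AUC = 30.7 mcg/mL·hr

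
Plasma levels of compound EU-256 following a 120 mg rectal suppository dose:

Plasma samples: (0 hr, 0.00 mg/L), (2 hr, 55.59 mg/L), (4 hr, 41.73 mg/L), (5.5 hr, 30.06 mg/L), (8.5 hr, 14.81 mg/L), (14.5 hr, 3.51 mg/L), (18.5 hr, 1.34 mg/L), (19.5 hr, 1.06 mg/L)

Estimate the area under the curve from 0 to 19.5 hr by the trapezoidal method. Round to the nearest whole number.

AUC = 340 mg/L·hr

Trapezoidal AUC_0→19.5:
  [0→2]: (0.00+55.59)/2 × 2 = 55.59
  [2→4]: (55.59+41.73)/2 × 2 = 97.32
  [4→5.5]: (41.73+30.06)/2 × 1.5 = 53.8425
  [5.5→8.5]: (30.06+14.81)/2 × 3 = 67.305
  [8.5→14.5]: (14.81+3.51)/2 × 6 = 54.96
  [14.5→18.5]: (3.51+1.34)/2 × 4 = 9.7
  [18.5→19.5]: (1.34+1.06)/2 × 1 = 1.2
  Sum = 339.9175 mg/L·hr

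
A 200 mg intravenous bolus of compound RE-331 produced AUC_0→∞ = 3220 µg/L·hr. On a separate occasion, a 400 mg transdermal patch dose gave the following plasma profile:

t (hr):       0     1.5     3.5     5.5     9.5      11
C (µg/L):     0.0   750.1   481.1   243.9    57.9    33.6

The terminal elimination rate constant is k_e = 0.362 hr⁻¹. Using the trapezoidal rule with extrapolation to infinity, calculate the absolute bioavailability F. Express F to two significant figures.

Trapezoidal AUC_0→11 (transdermal patch):
  [0→1.5]: (0.0+750.1)/2 × 1.5 = 562.575
  [1.5→3.5]: (750.1+481.1)/2 × 2 = 1231.2
  [3.5→5.5]: (481.1+243.9)/2 × 2 = 725.0
  [5.5→9.5]: (243.9+57.9)/2 × 4 = 603.6
  [9.5→11]: (57.9+33.6)/2 × 1.5 = 68.625
  Sum = 3191.0 µg/L·hr
Tail: C_last/k_e = 33.6/0.362 = 92.818
AUC_0→∞ (transdermal patch) = 3191.0 + 92.818 = 3283.818 µg/L·hr
F = (AUC_ev/D_ev)/(AUC_iv/D_iv) = (3283.818/400)/(3220/200) = 8.209545/16.1 = 0.5099

F = 0.51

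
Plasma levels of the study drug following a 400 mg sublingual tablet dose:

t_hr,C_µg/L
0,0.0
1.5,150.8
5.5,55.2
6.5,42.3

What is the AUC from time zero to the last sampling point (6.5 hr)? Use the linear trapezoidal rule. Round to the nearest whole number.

Trapezoidal AUC_0→6.5:
  [0→1.5]: (0.0+150.8)/2 × 1.5 = 113.1
  [1.5→5.5]: (150.8+55.2)/2 × 4 = 412.0
  [5.5→6.5]: (55.2+42.3)/2 × 1 = 48.75
  Sum = 573.85 µg/L·hr

AUC = 574 µg/L·hr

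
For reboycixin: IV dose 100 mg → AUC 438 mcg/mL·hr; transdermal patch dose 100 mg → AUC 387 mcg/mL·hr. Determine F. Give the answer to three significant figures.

F = (AUC_ev / D_ev) / (AUC_iv / D_iv)
  = (387/100) / (438/100)
  = 3.87 / 4.38 = 0.8836

F = 0.884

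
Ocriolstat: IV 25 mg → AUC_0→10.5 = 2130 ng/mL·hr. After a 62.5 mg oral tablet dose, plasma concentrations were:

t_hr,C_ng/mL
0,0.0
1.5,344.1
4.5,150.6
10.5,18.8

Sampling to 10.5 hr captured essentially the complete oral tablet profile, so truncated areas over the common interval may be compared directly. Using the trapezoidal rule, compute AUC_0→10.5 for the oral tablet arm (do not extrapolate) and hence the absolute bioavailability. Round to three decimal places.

Trapezoidal AUC_0→10.5 (oral tablet):
  [0→1.5]: (0.0+344.1)/2 × 1.5 = 258.075
  [1.5→4.5]: (344.1+150.6)/2 × 3 = 742.05
  [4.5→10.5]: (150.6+18.8)/2 × 6 = 508.2
  Sum = 1508.325 ng/mL·hr
F = (AUC_ev/D_ev)/(AUC_iv/D_iv) = (1508.325/62.5)/(2130/25) = 24.1332/85.2 = 0.2833

F = 0.283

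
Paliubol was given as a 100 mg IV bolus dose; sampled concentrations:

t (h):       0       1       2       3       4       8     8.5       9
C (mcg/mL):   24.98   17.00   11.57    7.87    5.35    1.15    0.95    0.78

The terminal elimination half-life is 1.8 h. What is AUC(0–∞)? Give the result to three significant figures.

Trapezoidal AUC_0→9:
  [0→1]: (24.98+17.00)/2 × 1 = 20.99
  [1→2]: (17.00+11.57)/2 × 1 = 14.285
  [2→3]: (11.57+7.87)/2 × 1 = 9.72
  [3→4]: (7.87+5.35)/2 × 1 = 6.61
  [4→8]: (5.35+1.15)/2 × 4 = 13.0
  [8→8.5]: (1.15+0.95)/2 × 0.5 = 0.525
  [8.5→9]: (0.95+0.78)/2 × 0.5 = 0.4325
  Sum = 65.5625 mcg/mL·h
k_e = ln2 / t½ = 0.693147 / 1.8 = 0.3851 h^-1
Extrapolated tail: C_last / k_e = 0.78 / 0.3851 = 2.025
AUC_0→∞ = 65.5625 + 2.025 = 67.5875 mcg/mL·h

AUC = 67.6 mcg/mL·h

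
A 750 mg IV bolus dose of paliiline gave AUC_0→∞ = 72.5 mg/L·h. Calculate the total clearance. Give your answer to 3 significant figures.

CL = 10.3 L/h

CL = Dose_iv / AUC_0→∞
   = 750 / 72.5 = 10.3448 L/h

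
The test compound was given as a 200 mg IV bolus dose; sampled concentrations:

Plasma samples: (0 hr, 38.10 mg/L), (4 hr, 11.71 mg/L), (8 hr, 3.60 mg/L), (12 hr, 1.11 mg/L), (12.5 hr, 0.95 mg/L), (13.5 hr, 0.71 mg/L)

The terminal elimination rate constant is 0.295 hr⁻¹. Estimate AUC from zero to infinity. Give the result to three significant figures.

Trapezoidal AUC_0→13.5:
  [0→4]: (38.10+11.71)/2 × 4 = 99.62
  [4→8]: (11.71+3.60)/2 × 4 = 30.62
  [8→12]: (3.60+1.11)/2 × 4 = 9.42
  [12→12.5]: (1.11+0.95)/2 × 0.5 = 0.515
  [12.5→13.5]: (0.95+0.71)/2 × 1 = 0.83
  Sum = 141.005 mg/L·hr
Extrapolated tail: C_last / k_e = 0.71 / 0.295 = 2.407
AUC_0→∞ = 141.005 + 2.407 = 143.412 mg/L·hr

AUC = 143 mg/L·hr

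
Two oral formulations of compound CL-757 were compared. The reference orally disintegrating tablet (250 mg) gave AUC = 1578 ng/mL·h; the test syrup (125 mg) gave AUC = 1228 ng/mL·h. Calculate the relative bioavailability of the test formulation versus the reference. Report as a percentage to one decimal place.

F_rel = (AUC_test/D_test) / (AUC_ref/D_ref)
      = (1228/125) / (1578/250)
      = 9.824 / 6.312 = 1.5564 = 155.64%

F_rel = 155.6%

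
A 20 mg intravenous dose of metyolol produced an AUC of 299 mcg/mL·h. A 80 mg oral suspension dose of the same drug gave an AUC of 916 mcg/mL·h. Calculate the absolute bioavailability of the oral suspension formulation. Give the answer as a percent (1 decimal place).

F = (AUC_ev / D_ev) / (AUC_iv / D_iv)
  = (916/80) / (299/20)
  = 11.45 / 14.95 = 0.7659
  = 76.59%

F = 76.6%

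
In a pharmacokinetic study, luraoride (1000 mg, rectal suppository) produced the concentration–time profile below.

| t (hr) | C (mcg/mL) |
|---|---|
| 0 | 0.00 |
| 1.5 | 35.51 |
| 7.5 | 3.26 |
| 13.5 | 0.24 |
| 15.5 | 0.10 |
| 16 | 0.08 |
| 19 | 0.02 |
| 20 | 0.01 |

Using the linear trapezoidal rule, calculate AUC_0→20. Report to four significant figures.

Trapezoidal AUC_0→20:
  [0→1.5]: (0.00+35.51)/2 × 1.5 = 26.6325
  [1.5→7.5]: (35.51+3.26)/2 × 6 = 116.31
  [7.5→13.5]: (3.26+0.24)/2 × 6 = 10.5
  [13.5→15.5]: (0.24+0.10)/2 × 2 = 0.34
  [15.5→16]: (0.10+0.08)/2 × 0.5 = 0.045
  [16→19]: (0.08+0.02)/2 × 3 = 0.15
  [19→20]: (0.02+0.01)/2 × 1 = 0.015
  Sum = 153.9925 mcg/mL·hr

AUC = 154.0 mcg/mL·hr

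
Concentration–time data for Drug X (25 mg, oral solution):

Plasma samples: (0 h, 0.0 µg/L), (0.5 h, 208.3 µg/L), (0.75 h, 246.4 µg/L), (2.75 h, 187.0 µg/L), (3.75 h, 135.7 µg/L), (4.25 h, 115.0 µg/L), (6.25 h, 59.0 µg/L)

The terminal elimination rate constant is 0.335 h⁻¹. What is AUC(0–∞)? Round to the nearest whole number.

AUC = 1116 µg/L·h

Trapezoidal AUC_0→6.25:
  [0→0.5]: (0.0+208.3)/2 × 0.5 = 52.075
  [0.5→0.75]: (208.3+246.4)/2 × 0.25 = 56.8375
  [0.75→2.75]: (246.4+187.0)/2 × 2 = 433.4
  [2.75→3.75]: (187.0+135.7)/2 × 1 = 161.35
  [3.75→4.25]: (135.7+115.0)/2 × 0.5 = 62.675
  [4.25→6.25]: (115.0+59.0)/2 × 2 = 174.0
  Sum = 940.3375 µg/L·h
Extrapolated tail: C_last / k_e = 59.0 / 0.335 = 176.119
AUC_0→∞ = 940.3375 + 176.119 = 1116.4565 µg/L·h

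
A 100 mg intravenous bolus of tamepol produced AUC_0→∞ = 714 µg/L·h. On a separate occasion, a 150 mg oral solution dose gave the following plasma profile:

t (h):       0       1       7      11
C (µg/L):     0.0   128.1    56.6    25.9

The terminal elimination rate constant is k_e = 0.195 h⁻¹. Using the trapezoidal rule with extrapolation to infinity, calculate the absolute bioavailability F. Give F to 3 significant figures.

F = 0.855

Trapezoidal AUC_0→11 (oral solution):
  [0→1]: (0.0+128.1)/2 × 1 = 64.05
  [1→7]: (128.1+56.6)/2 × 6 = 554.1
  [7→11]: (56.6+25.9)/2 × 4 = 165.0
  Sum = 783.15 µg/L·h
Tail: C_last/k_e = 25.9/0.195 = 132.821
AUC_0→∞ (oral solution) = 783.15 + 132.821 = 915.971 µg/L·h
F = (AUC_ev/D_ev)/(AUC_iv/D_iv) = (915.971/150)/(714/100) = 6.10647/7.14 = 0.8552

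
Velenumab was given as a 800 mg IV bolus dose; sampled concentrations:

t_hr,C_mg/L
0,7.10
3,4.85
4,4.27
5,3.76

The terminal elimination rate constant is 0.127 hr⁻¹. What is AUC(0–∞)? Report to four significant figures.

AUC = 56.11 mg/L·hr

Trapezoidal AUC_0→5:
  [0→3]: (7.10+4.85)/2 × 3 = 17.925
  [3→4]: (4.85+4.27)/2 × 1 = 4.56
  [4→5]: (4.27+3.76)/2 × 1 = 4.015
  Sum = 26.5 mg/L·hr
Extrapolated tail: C_last / k_e = 3.76 / 0.127 = 29.606
AUC_0→∞ = 26.5 + 29.606 = 56.106 mg/L·hr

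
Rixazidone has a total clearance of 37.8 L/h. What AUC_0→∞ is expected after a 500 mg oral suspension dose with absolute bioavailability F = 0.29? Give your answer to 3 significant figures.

AUC_0→∞ = F × Dose / CL
        = 0.29 × 500 / 37.8 = 3.83598 mg/L·h

AUC = 3.84 mg/L·h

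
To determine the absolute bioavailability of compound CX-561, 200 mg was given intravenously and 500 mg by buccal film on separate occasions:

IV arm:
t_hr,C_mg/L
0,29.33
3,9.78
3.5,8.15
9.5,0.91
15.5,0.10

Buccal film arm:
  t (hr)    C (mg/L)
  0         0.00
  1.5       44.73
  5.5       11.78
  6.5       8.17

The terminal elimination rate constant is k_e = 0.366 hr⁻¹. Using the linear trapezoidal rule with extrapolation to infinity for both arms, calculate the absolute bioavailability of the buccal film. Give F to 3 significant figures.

F = 0.764

Trapezoidal AUC_0→15.5 (IV):
  [0→3]: (29.33+9.78)/2 × 3 = 58.665
  [3→3.5]: (9.78+8.15)/2 × 0.5 = 4.4825
  [3.5→9.5]: (8.15+0.91)/2 × 6 = 27.18
  [9.5→15.5]: (0.91+0.10)/2 × 6 = 3.03
  Sum = 93.3575 mg/L·hr
IV tail: 0.10/0.366 = 0.273; AUC_iv,0→∞ = 93.3575 + 0.273 = 93.6305 mg/L·hr
Trapezoidal AUC_0→6.5 (buccal film):
  [0→1.5]: (0.00+44.73)/2 × 1.5 = 33.5475
  [1.5→5.5]: (44.73+11.78)/2 × 4 = 113.02
  [5.5→6.5]: (11.78+8.17)/2 × 1 = 9.975
  Sum = 156.5425 mg/L·hr
buccal film tail: 8.17/0.366 = 22.322; AUC_ev,0→∞ = 156.5425 + 22.322 = 178.8645 mg/L·hr
F = (AUC_ev/D_ev)/(AUC_iv/D_iv) = (178.8645/500)/(93.6305/200) = 0.357729/0.4681525 = 0.7641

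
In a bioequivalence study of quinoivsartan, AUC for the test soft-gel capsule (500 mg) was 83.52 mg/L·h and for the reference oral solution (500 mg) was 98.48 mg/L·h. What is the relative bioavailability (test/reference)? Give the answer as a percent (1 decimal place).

F_rel = (AUC_test/D_test) / (AUC_ref/D_ref)
      = (83.52/500) / (98.48/500)
      = 0.16704 / 0.19696 = 0.8481 = 84.81%

F_rel = 84.8%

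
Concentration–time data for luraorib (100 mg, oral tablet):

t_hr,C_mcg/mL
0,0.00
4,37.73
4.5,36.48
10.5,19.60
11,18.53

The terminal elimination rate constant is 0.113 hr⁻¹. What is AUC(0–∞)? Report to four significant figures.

AUC = 435.8 mcg/mL·hr

Trapezoidal AUC_0→11:
  [0→4]: (0.00+37.73)/2 × 4 = 75.46
  [4→4.5]: (37.73+36.48)/2 × 0.5 = 18.5525
  [4.5→10.5]: (36.48+19.60)/2 × 6 = 168.24
  [10.5→11]: (19.60+18.53)/2 × 0.5 = 9.5325
  Sum = 271.785 mcg/mL·hr
Extrapolated tail: C_last / k_e = 18.53 / 0.113 = 163.982
AUC_0→∞ = 271.785 + 163.982 = 435.767 mcg/mL·hr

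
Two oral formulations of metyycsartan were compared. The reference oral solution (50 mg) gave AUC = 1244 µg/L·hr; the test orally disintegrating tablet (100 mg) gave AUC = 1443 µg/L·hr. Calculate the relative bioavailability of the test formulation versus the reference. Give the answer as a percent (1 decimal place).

F_rel = (AUC_test/D_test) / (AUC_ref/D_ref)
      = (1443/100) / (1244/50)
      = 14.43 / 24.88 = 0.5800 = 58.00%

F_rel = 58.0%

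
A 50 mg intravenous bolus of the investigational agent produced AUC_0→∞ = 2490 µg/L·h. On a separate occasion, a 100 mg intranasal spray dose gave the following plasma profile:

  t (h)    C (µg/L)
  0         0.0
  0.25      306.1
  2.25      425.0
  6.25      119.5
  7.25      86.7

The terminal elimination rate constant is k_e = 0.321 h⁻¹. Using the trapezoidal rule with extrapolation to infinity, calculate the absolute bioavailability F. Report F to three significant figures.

F = 0.448

Trapezoidal AUC_0→7.25 (intranasal spray):
  [0→0.25]: (0.0+306.1)/2 × 0.25 = 38.2625
  [0.25→2.25]: (306.1+425.0)/2 × 2 = 731.1
  [2.25→6.25]: (425.0+119.5)/2 × 4 = 1089.0
  [6.25→7.25]: (119.5+86.7)/2 × 1 = 103.1
  Sum = 1961.4625 µg/L·h
Tail: C_last/k_e = 86.7/0.321 = 270.093
AUC_0→∞ (intranasal spray) = 1961.4625 + 270.093 = 2231.5555 µg/L·h
F = (AUC_ev/D_ev)/(AUC_iv/D_iv) = (2231.5555/100)/(2490/50) = 22.315555/49.8 = 0.4481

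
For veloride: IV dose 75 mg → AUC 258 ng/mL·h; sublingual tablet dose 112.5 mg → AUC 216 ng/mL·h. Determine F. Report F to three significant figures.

F = (AUC_ev / D_ev) / (AUC_iv / D_iv)
  = (216/112.5) / (258/75)
  = 1.92 / 3.44 = 0.5581

F = 0.558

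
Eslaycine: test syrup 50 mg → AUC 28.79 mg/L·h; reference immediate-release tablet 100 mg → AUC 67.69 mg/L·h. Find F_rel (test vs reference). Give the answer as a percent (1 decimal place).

F_rel = 85.1%

F_rel = (AUC_test/D_test) / (AUC_ref/D_ref)
      = (28.79/50) / (67.69/100)
      = 0.5758 / 0.6769 = 0.8506 = 85.06%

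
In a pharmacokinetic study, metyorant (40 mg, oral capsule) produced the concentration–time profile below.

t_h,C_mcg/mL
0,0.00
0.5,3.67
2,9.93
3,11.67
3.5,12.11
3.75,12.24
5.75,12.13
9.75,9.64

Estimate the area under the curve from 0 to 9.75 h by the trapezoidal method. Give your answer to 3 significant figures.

AUC = 98.8 mcg/mL·h

Trapezoidal AUC_0→9.75:
  [0→0.5]: (0.00+3.67)/2 × 0.5 = 0.9175
  [0.5→2]: (3.67+9.93)/2 × 1.5 = 10.2
  [2→3]: (9.93+11.67)/2 × 1 = 10.8
  [3→3.5]: (11.67+12.11)/2 × 0.5 = 5.945
  [3.5→3.75]: (12.11+12.24)/2 × 0.25 = 3.04375
  [3.75→5.75]: (12.24+12.13)/2 × 2 = 24.37
  [5.75→9.75]: (12.13+9.64)/2 × 4 = 43.54
  Sum = 98.81625 mcg/mL·h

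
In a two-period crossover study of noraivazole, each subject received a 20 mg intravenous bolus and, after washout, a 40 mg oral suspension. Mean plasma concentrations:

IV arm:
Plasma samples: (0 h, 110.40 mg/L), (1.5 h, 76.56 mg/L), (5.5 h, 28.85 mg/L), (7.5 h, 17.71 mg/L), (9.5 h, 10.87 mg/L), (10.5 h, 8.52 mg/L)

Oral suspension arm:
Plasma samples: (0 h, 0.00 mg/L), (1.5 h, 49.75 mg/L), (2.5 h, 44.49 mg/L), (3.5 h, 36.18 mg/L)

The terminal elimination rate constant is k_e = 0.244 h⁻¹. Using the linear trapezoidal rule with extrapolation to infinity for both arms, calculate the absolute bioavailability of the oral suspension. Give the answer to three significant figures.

Trapezoidal AUC_0→10.5 (IV):
  [0→1.5]: (110.40+76.56)/2 × 1.5 = 140.22
  [1.5→5.5]: (76.56+28.85)/2 × 4 = 210.82
  [5.5→7.5]: (28.85+17.71)/2 × 2 = 46.56
  [7.5→9.5]: (17.71+10.87)/2 × 2 = 28.58
  [9.5→10.5]: (10.87+8.52)/2 × 1 = 9.695
  Sum = 435.875 mg/L·h
IV tail: 8.52/0.244 = 34.918; AUC_iv,0→∞ = 435.875 + 34.918 = 470.793 mg/L·h
Trapezoidal AUC_0→3.5 (oral suspension):
  [0→1.5]: (0.00+49.75)/2 × 1.5 = 37.3125
  [1.5→2.5]: (49.75+44.49)/2 × 1 = 47.12
  [2.5→3.5]: (44.49+36.18)/2 × 1 = 40.335
  Sum = 124.7675 mg/L·h
oral suspension tail: 36.18/0.244 = 148.279; AUC_ev,0→∞ = 124.7675 + 148.279 = 273.0465 mg/L·h
F = (AUC_ev/D_ev)/(AUC_iv/D_iv) = (273.0465/40)/(470.793/20) = 6.8261625/23.53965 = 0.2900

F = 0.290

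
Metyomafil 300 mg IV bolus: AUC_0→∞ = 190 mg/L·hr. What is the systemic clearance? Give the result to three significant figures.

CL = Dose_iv / AUC_0→∞
   = 300 / 190 = 1.57895 L/hr

CL = 1.58 L/hr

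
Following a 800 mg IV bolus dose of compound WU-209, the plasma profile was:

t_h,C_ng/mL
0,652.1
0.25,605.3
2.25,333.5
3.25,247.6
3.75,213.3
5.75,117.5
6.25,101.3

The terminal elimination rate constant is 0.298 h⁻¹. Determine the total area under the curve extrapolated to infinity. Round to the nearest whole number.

Trapezoidal AUC_0→6.25:
  [0→0.25]: (652.1+605.3)/2 × 0.25 = 157.175
  [0.25→2.25]: (605.3+333.5)/2 × 2 = 938.8
  [2.25→3.25]: (333.5+247.6)/2 × 1 = 290.55
  [3.25→3.75]: (247.6+213.3)/2 × 0.5 = 115.225
  [3.75→5.75]: (213.3+117.5)/2 × 2 = 330.8
  [5.75→6.25]: (117.5+101.3)/2 × 0.5 = 54.7
  Sum = 1887.25 ng/mL·h
Extrapolated tail: C_last / k_e = 101.3 / 0.298 = 339.933
AUC_0→∞ = 1887.25 + 339.933 = 2227.183 ng/mL·h

AUC = 2227 ng/mL·h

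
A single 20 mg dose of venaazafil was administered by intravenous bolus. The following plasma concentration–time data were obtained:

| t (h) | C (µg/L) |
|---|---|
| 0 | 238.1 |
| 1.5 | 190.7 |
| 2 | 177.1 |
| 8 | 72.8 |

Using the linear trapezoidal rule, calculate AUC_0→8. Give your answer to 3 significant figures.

Trapezoidal AUC_0→8:
  [0→1.5]: (238.1+190.7)/2 × 1.5 = 321.6
  [1.5→2]: (190.7+177.1)/2 × 0.5 = 91.95
  [2→8]: (177.1+72.8)/2 × 6 = 749.7
  Sum = 1163.25 µg/L·h

AUC = 1160 µg/L·h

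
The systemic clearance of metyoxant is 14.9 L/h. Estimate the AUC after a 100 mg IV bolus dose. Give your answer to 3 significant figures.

AUC_0→∞ = Dose_iv / CL
        = 100 / 14.9 = 6.71141 mg/L·h

AUC = 6.71 mg/L·h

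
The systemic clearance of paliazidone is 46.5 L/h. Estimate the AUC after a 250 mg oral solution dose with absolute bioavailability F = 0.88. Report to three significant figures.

AUC_0→∞ = F × Dose / CL
        = 0.88 × 250 / 46.5 = 4.73118 mg/L·h

AUC = 4.73 mg/L·h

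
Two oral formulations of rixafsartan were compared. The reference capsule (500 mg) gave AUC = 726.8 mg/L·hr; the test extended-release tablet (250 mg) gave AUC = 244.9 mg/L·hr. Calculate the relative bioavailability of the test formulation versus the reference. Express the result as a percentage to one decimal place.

F_rel = (AUC_test/D_test) / (AUC_ref/D_ref)
      = (244.9/250) / (726.8/500)
      = 0.9796 / 1.4536 = 0.6739 = 67.39%

F_rel = 67.4%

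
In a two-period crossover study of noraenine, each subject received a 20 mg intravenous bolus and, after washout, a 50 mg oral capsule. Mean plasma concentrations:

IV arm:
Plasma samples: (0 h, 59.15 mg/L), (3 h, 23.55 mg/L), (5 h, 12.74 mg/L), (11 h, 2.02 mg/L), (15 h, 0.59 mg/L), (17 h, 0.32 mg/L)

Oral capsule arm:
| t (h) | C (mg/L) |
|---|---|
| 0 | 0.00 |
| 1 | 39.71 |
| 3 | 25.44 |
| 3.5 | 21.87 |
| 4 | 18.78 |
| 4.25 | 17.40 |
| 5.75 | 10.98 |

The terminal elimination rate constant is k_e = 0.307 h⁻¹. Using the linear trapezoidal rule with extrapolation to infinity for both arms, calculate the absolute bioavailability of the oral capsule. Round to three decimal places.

F = 0.318

Trapezoidal AUC_0→17 (IV):
  [0→3]: (59.15+23.55)/2 × 3 = 124.05
  [3→5]: (23.55+12.74)/2 × 2 = 36.29
  [5→11]: (12.74+2.02)/2 × 6 = 44.28
  [11→15]: (2.02+0.59)/2 × 4 = 5.22
  [15→17]: (0.59+0.32)/2 × 2 = 0.91
  Sum = 210.75 mg/L·h
IV tail: 0.32/0.307 = 1.042; AUC_iv,0→∞ = 210.75 + 1.042 = 211.792 mg/L·h
Trapezoidal AUC_0→5.75 (oral capsule):
  [0→1]: (0.00+39.71)/2 × 1 = 19.855
  [1→3]: (39.71+25.44)/2 × 2 = 65.15
  [3→3.5]: (25.44+21.87)/2 × 0.5 = 11.8275
  [3.5→4]: (21.87+18.78)/2 × 0.5 = 10.1625
  [4→4.25]: (18.78+17.40)/2 × 0.25 = 4.5225
  [4.25→5.75]: (17.40+10.98)/2 × 1.5 = 21.285
  Sum = 132.8025 mg/L·h
oral capsule tail: 10.98/0.307 = 35.765; AUC_ev,0→∞ = 132.8025 + 35.765 = 168.5675 mg/L·h
F = (AUC_ev/D_ev)/(AUC_iv/D_iv) = (168.5675/50)/(211.792/20) = 3.37135/10.5896 = 0.3184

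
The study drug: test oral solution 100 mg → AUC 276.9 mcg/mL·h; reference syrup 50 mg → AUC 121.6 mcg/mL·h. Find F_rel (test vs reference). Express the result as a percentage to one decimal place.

F_rel = (AUC_test/D_test) / (AUC_ref/D_ref)
      = (276.9/100) / (121.6/50)
      = 2.769 / 2.432 = 1.1386 = 113.86%

F_rel = 113.9%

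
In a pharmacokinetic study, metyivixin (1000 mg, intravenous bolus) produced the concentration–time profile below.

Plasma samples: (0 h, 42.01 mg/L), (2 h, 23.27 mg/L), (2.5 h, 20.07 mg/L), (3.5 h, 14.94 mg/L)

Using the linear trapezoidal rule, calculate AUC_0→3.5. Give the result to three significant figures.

Trapezoidal AUC_0→3.5:
  [0→2]: (42.01+23.27)/2 × 2 = 65.28
  [2→2.5]: (23.27+20.07)/2 × 0.5 = 10.835
  [2.5→3.5]: (20.07+14.94)/2 × 1 = 17.505
  Sum = 93.62 mg/L·h

AUC = 93.6 mg/L·h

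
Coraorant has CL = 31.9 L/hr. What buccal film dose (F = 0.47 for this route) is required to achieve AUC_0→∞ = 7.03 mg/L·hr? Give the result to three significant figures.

Dose = CL × AUC_0→∞ / F
     = 31.9 × 7.03 / 0.47 = 477.143 mg

Dose = 477 mg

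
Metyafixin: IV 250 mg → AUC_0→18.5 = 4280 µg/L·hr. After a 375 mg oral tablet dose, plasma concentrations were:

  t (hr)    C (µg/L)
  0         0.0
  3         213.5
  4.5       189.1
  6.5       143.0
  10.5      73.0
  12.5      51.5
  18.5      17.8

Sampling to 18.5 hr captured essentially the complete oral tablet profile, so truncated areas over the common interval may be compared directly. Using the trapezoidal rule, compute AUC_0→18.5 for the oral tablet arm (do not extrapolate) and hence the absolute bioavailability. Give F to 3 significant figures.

Trapezoidal AUC_0→18.5 (oral tablet):
  [0→3]: (0.0+213.5)/2 × 3 = 320.25
  [3→4.5]: (213.5+189.1)/2 × 1.5 = 301.95
  [4.5→6.5]: (189.1+143.0)/2 × 2 = 332.1
  [6.5→10.5]: (143.0+73.0)/2 × 4 = 432.0
  [10.5→12.5]: (73.0+51.5)/2 × 2 = 124.5
  [12.5→18.5]: (51.5+17.8)/2 × 6 = 207.9
  Sum = 1718.7 µg/L·hr
F = (AUC_ev/D_ev)/(AUC_iv/D_iv) = (1718.7/375)/(4280/250) = 4.5832/17.12 = 0.2677

F = 0.268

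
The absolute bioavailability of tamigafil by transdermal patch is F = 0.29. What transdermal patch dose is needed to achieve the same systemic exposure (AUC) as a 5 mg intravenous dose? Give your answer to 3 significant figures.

D_transdermal = 17.2 mg

For equal systemic exposure: F × D_ev = D_iv
D_ev = D_iv / F = 5 / 0.29 = 17.2414 mg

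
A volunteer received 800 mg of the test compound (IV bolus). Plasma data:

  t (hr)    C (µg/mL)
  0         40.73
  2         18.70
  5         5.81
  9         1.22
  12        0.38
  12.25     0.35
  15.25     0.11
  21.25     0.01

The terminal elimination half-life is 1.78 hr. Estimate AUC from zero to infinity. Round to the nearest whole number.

Trapezoidal AUC_0→21.25:
  [0→2]: (40.73+18.70)/2 × 2 = 59.43
  [2→5]: (18.70+5.81)/2 × 3 = 36.765
  [5→9]: (5.81+1.22)/2 × 4 = 14.06
  [9→12]: (1.22+0.38)/2 × 3 = 2.4
  [12→12.25]: (0.38+0.35)/2 × 0.25 = 0.09125
  [12.25→15.25]: (0.35+0.11)/2 × 3 = 0.69
  [15.25→21.25]: (0.11+0.01)/2 × 6 = 0.36
  Sum = 113.79625 µg/mL·hr
k_e = ln2 / t½ = 0.693147 / 1.78 = 0.3894 hr^-1
Extrapolated tail: C_last / k_e = 0.01 / 0.3894 = 0.026
AUC_0→∞ = 113.79625 + 0.026 = 113.82225 µg/mL·hr

AUC = 114 µg/mL·hr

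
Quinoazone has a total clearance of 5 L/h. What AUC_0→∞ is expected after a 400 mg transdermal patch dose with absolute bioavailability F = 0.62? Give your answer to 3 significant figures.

AUC = 49.6 mg/L·h

AUC_0→∞ = F × Dose / CL
        = 0.62 × 400 / 5 = 49.6 mg/L·h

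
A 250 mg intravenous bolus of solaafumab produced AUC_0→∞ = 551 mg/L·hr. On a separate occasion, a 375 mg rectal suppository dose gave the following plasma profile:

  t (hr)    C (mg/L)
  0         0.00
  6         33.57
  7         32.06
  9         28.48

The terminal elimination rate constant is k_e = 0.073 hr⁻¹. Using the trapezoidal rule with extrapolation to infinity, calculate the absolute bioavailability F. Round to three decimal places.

F = 0.707

Trapezoidal AUC_0→9 (rectal suppository):
  [0→6]: (0.00+33.57)/2 × 6 = 100.71
  [6→7]: (33.57+32.06)/2 × 1 = 32.815
  [7→9]: (32.06+28.48)/2 × 2 = 60.54
  Sum = 194.065 mg/L·hr
Tail: C_last/k_e = 28.48/0.073 = 390.137
AUC_0→∞ (rectal suppository) = 194.065 + 390.137 = 584.202 mg/L·hr
F = (AUC_ev/D_ev)/(AUC_iv/D_iv) = (584.202/375)/(551/250) = 1.557872/2.204 = 0.7068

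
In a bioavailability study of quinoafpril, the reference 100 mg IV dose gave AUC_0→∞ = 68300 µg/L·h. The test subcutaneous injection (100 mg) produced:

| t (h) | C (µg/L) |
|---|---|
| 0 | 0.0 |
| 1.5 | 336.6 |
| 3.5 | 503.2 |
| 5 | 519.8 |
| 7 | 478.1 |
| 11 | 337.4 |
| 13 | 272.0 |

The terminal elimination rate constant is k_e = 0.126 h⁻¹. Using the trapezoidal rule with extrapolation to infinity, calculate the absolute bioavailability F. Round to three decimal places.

F = 0.106

Trapezoidal AUC_0→13 (subcutaneous injection):
  [0→1.5]: (0.0+336.6)/2 × 1.5 = 252.45
  [1.5→3.5]: (336.6+503.2)/2 × 2 = 839.8
  [3.5→5]: (503.2+519.8)/2 × 1.5 = 767.25
  [5→7]: (519.8+478.1)/2 × 2 = 997.9
  [7→11]: (478.1+337.4)/2 × 4 = 1631.0
  [11→13]: (337.4+272.0)/2 × 2 = 609.4
  Sum = 5097.8 µg/L·h
Tail: C_last/k_e = 272.0/0.126 = 2158.730
AUC_0→∞ (subcutaneous injection) = 5097.8 + 2158.730 = 7256.53 µg/L·h
F = (AUC_ev/D_ev)/(AUC_iv/D_iv) = (7256.53/100)/(68300/100) = 72.5653/683 = 0.1062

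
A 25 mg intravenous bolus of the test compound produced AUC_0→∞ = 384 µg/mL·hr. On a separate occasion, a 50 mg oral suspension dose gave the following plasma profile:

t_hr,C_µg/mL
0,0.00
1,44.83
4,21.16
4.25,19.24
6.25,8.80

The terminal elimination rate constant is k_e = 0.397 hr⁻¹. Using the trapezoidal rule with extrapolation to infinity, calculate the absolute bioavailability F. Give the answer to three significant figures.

Trapezoidal AUC_0→6.25 (oral suspension):
  [0→1]: (0.00+44.83)/2 × 1 = 22.415
  [1→4]: (44.83+21.16)/2 × 3 = 98.985
  [4→4.25]: (21.16+19.24)/2 × 0.25 = 5.05
  [4.25→6.25]: (19.24+8.80)/2 × 2 = 28.04
  Sum = 154.49 µg/mL·hr
Tail: C_last/k_e = 8.80/0.397 = 22.166
AUC_0→∞ (oral suspension) = 154.49 + 22.166 = 176.656 µg/mL·hr
F = (AUC_ev/D_ev)/(AUC_iv/D_iv) = (176.656/50)/(384/25) = 3.53312/15.36 = 0.2300

F = 0.230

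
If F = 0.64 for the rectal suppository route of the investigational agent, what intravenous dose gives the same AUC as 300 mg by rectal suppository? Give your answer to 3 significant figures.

D_iv = 192 mg

Systemic exposure from an extravascular dose = F × D_ev, so the equivalent IV dose is F × D_ev.
D_iv = F × D_ev = 0.64 × 300 = 192 mg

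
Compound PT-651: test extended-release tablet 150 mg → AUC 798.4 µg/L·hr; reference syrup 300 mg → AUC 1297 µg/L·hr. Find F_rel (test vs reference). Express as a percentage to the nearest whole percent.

F_rel = (AUC_test/D_test) / (AUC_ref/D_ref)
      = (798.4/150) / (1297/300)
      = 5.32267 / 4.32333 = 1.2312 = 123.12%

F_rel = 123%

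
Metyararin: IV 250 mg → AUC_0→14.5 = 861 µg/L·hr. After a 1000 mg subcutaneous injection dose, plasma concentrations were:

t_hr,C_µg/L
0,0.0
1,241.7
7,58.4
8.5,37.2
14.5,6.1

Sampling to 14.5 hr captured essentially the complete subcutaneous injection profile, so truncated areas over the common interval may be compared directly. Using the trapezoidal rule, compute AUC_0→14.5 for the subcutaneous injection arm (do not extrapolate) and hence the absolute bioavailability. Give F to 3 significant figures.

Trapezoidal AUC_0→14.5 (subcutaneous injection):
  [0→1]: (0.0+241.7)/2 × 1 = 120.85
  [1→7]: (241.7+58.4)/2 × 6 = 900.3
  [7→8.5]: (58.4+37.2)/2 × 1.5 = 71.7
  [8.5→14.5]: (37.2+6.1)/2 × 6 = 129.9
  Sum = 1222.75 µg/L·hr
F = (AUC_ev/D_ev)/(AUC_iv/D_iv) = (1222.75/1000)/(861/250) = 1.22275/3.444 = 0.3550

F = 0.355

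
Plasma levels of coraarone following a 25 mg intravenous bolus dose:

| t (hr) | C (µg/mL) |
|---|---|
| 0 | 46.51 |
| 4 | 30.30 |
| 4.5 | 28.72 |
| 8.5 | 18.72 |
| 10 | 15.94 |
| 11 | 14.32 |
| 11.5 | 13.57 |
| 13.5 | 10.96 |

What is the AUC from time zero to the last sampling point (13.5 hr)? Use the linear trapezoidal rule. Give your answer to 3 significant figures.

AUC = 336 µg/mL·hr

Trapezoidal AUC_0→13.5:
  [0→4]: (46.51+30.30)/2 × 4 = 153.62
  [4→4.5]: (30.30+28.72)/2 × 0.5 = 14.755
  [4.5→8.5]: (28.72+18.72)/2 × 4 = 94.88
  [8.5→10]: (18.72+15.94)/2 × 1.5 = 25.995
  [10→11]: (15.94+14.32)/2 × 1 = 15.13
  [11→11.5]: (14.32+13.57)/2 × 0.5 = 6.9725
  [11.5→13.5]: (13.57+10.96)/2 × 2 = 24.53
  Sum = 335.8825 µg/mL·hr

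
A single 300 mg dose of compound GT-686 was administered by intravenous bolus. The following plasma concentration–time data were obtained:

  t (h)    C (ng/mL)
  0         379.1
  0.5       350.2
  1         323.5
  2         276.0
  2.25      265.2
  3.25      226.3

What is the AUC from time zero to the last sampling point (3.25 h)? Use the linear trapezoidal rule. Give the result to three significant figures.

AUC = 964 ng/mL·h

Trapezoidal AUC_0→3.25:
  [0→0.5]: (379.1+350.2)/2 × 0.5 = 182.325
  [0.5→1]: (350.2+323.5)/2 × 0.5 = 168.425
  [1→2]: (323.5+276.0)/2 × 1 = 299.75
  [2→2.25]: (276.0+265.2)/2 × 0.25 = 67.65
  [2.25→3.25]: (265.2+226.3)/2 × 1 = 245.75
  Sum = 963.9 ng/mL·h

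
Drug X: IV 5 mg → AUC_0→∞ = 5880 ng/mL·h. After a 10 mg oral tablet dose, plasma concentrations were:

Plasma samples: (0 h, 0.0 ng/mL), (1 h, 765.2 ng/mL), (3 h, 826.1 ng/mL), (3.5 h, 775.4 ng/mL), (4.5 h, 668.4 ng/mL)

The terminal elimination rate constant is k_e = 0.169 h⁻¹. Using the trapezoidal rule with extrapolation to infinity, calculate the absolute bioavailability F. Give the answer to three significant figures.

F = 0.600

Trapezoidal AUC_0→4.5 (oral tablet):
  [0→1]: (0.0+765.2)/2 × 1 = 382.6
  [1→3]: (765.2+826.1)/2 × 2 = 1591.3
  [3→3.5]: (826.1+775.4)/2 × 0.5 = 400.375
  [3.5→4.5]: (775.4+668.4)/2 × 1 = 721.9
  Sum = 3096.175 ng/mL·h
Tail: C_last/k_e = 668.4/0.169 = 3955.030
AUC_0→∞ (oral tablet) = 3096.175 + 3955.030 = 7051.205 ng/mL·h
F = (AUC_ev/D_ev)/(AUC_iv/D_iv) = (7051.205/10)/(5880/5) = 705.1205/1176 = 0.5996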